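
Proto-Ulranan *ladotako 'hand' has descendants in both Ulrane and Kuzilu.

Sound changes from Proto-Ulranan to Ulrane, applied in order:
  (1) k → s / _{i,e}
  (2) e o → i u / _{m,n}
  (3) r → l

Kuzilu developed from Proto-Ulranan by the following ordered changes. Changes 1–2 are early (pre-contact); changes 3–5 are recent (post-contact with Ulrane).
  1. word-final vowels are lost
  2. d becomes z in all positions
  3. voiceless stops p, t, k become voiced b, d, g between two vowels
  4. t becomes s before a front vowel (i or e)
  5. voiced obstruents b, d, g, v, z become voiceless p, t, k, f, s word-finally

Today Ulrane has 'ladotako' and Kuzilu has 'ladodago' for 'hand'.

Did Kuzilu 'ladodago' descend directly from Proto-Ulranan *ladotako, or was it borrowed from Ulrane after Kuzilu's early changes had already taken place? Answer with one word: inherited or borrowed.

borrowed

If inherited, *ladotako would pass through all of Kuzilu's changes:
Kuzilu: *ladotako > ladotak > lazotak > lazodak  (by apocope, unconditioned shift, intervocalic voicing)
If borrowed from Ulrane 'ladotako' after the early changes, it would undergo only the recent ones:
  rule 3 (intervocalic voicing): ladotako → ladodago
  rule 4 (palatalisation): no change (ladodago)
  rule 5 (final devoicing): no change (ladodago)
  ⇒ as a loan: ladodago
Kuzilu 'ladodago' matches the loan outcome 'ladodago', not the inherited 'lazodak' — it skipped the early Kuzilu changes, so it was borrowed from Ulrane.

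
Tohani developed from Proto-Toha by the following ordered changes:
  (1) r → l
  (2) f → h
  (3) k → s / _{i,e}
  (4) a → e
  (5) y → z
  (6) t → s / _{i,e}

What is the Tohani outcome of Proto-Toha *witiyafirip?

wisizehilip

Tohani: *witiyafirip > witiyafilip > witiyahilip > witiyehilip > witizehilip > wisizehilip  (by unconditioned shift, unconditioned shift, vowel merger, unconditioned shift, palatalisation)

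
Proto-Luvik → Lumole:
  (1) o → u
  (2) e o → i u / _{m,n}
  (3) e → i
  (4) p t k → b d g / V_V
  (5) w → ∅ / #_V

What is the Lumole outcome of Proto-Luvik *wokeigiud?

Lumole: *wokeigiud > wukeigiud > wukiigiud > wugiigiud > ugiigiud  (by vowel merger, vowel merger, intervocalic voicing, glide loss)

ugiigiud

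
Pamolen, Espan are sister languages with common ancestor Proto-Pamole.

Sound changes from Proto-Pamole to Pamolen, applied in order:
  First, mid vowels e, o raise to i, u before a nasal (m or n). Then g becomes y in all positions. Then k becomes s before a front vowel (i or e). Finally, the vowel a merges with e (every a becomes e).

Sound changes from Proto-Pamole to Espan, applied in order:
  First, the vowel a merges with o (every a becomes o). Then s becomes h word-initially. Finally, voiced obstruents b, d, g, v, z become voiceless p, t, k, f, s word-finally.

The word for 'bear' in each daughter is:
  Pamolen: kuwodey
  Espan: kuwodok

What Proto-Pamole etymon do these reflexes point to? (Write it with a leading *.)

Position 7: Pamolen has y, Espan has k. Taking the neighbouring segments as reconstructed: Pamolen y could go back to *g or *y; Espan k could go back to *k or *g — the one source consistent with every daughter is *g.
Position 6: Pamolen has e, Espan has o. Taking the neighbouring segments as reconstructed: Pamolen e could go back to *a or *e; Espan o could go back to *a or *o — the one source consistent with every daughter is *a.
Continuing position by position gives *kuwodag; check it forward:
Pamolen: *kuwodag
  kuwodag (rule 1 does not apply)
  kuwodag → kuwoday   [unconditioned shift]
  kuwoday (rule 3 does not apply)
  kuwoday → kuwodey   [vowel merger]
  giving Pamolen kuwodey.
Espan: start from *kuwodag.
  rule 1 (vowel merger): kuwodag → kuwodog
  rule 2: no change — kuwodog
  rule 3 (final devoicing): kuwodog → kuwodok
  ⇒ Espan kuwodok
No other proto-form is consistent with every reflex, so the reconstruction is *kuwodag.

*kuwodag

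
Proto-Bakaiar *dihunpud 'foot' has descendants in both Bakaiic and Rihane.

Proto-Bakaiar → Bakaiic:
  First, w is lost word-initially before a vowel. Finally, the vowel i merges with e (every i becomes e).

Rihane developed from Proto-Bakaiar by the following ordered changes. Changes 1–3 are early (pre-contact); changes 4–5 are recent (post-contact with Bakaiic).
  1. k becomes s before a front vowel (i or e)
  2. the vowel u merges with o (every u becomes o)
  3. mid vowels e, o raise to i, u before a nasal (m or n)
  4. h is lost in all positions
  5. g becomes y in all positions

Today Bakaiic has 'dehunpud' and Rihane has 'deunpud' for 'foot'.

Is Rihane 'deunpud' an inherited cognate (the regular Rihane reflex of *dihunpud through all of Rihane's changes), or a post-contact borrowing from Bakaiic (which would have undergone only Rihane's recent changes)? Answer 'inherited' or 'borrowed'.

If inherited, *dihunpud would pass through all of Rihane's changes:
Rihane: start from *dihunpud.
  rule 1: no change — dihunpud
  rule 2 (vowel merger): dihunpud → dihonpod
  rule 3 (pre-nasal raising): dihonpod → dihunpod
  rule 4 (h-loss): dihunpod → diunpod
  rule 5: no change — diunpod
  ⇒ Rihane diunpod
If borrowed from Bakaiic 'dehunpud' after the early changes, it would undergo only the recent ones:
  rule 4 (h-loss): dehunpud → deunpud
  rule 5 (unconditioned shift): no change (deunpud)
  ⇒ as a loan: deunpud
Rihane 'deunpud' matches the loan outcome 'deunpud', not the inherited 'diunpod' — it skipped the early Rihane changes, so it was borrowed from Bakaiic.

borrowed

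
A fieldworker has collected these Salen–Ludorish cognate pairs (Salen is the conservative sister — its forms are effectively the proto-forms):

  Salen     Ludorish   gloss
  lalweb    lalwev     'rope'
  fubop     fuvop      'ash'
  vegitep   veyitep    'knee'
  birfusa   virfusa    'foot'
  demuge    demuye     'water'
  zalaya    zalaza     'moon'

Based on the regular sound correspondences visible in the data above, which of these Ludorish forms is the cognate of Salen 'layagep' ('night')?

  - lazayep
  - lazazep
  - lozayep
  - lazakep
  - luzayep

zalaya ~ zalaza — Salen y corresponds to Ludorish z between vowels (before a back vowel).
demuge ~ demuye — Salen g corresponds to Ludorish y between vowels (before a front vowel).
Applying these to Salen 'layagep':
  layagep → lazagep   (y→z between vowels (before a back vowel))
  lazagep → lazayep   (g→y between vowels (before a front vowel))
So the Ludorish cognate is 'lazayep'.

lazayep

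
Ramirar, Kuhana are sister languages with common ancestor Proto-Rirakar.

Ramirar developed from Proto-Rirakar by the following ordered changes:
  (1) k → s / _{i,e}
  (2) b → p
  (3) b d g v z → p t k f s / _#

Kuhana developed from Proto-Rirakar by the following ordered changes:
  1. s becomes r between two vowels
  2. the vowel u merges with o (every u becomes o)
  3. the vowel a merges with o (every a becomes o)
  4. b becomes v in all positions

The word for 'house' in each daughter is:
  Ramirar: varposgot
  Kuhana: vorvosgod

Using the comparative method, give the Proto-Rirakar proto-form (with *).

Position 2: Ramirar has a, Kuhana has o. Ramirar preserves a here (none of its changes turn any other segment into a), so the proto-segment is *a.
Position 9: Ramirar has t, Kuhana has d. Kuhana preserves d here (none of its changes turn any other segment into d), so the proto-segment is *d.
This points to *varbosgod. Verify forward in each daughter:
Ramirar: *varbosgod > varposgod > varposgot  (by unconditioned shift, final devoicing)
Kuhana: start from *varbosgod.
  rule 1: no change — varbosgod
  rule 2: no change — varbosgod
  rule 3 (vowel merger): varbosgod → vorbosgod
  rule 4 (unconditioned shift): vorbosgod → vorvosgod
  ⇒ Kuhana vorvosgod
Only *varbosgod yields all of Ramirar varposgot, Kuhana vorvosgod.

*varbosgod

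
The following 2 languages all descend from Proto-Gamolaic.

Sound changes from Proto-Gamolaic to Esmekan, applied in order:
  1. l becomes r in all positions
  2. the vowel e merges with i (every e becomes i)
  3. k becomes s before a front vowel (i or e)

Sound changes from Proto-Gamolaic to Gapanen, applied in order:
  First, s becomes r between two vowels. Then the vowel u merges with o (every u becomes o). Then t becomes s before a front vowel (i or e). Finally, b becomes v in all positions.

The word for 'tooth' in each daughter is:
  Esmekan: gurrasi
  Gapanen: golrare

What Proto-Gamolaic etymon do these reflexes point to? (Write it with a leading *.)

*gulrase

Position 7: Esmekan has i, Gapanen has e. Gapanen preserves e here (none of its changes turn any other segment into e), so the proto-segment is *e.
Position 6: Esmekan has s, Gapanen has r. Taking the neighbouring segments as reconstructed: Esmekan s could go back to *k or *s; Gapanen r could go back to *s or *r — the one source consistent with every daughter is *s.
This points to *gulrase. Verify forward in each daughter:
Esmekan: *gulrase > gurrase > gurrasi  (by unconditioned shift, vowel merger)
Gapanen: *gulrase > gulrare > golrare  (by rhotacism, vowel merger)
Only *gulrase yields all of Esmekan gurrasi, Gapanen golrare.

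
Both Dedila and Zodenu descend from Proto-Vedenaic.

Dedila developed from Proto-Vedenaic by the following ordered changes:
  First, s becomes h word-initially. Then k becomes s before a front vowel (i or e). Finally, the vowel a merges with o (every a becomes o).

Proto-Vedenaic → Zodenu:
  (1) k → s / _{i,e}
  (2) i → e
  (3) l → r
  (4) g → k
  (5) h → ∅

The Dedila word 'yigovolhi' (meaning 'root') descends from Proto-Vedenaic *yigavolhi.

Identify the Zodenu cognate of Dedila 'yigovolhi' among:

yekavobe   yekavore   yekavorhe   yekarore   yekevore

yekavore

Zodenu: *yigavolhi
  yigavolhi (rule 1 does not apply)
  yigavolhi → yegavolhe   [vowel merger]
  yegavolhe → yegavorhe   [unconditioned shift]
  yegavorhe → yekavorhe   [unconditioned shift]
  yekavorhe → yekavore   [h-loss]
  giving Zodenu yekavore.
Only 'yekavore' matches the regular Zodenu development of *yigavolhi.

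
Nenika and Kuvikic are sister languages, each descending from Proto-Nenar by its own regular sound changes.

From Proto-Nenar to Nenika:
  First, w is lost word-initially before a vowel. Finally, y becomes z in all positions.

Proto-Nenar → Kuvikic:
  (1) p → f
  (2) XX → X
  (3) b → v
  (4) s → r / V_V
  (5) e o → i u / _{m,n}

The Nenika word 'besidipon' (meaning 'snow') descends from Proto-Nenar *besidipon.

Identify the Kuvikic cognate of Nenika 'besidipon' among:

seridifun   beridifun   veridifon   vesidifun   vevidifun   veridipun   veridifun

Kuvikic: start from *besidipon.
  rule 1 (unconditioned shift): besidipon → besidifon
  rule 2: no change — besidifon
  rule 3 (unconditioned shift): besidifon → vesidifon
  rule 4 (rhotacism): vesidifon → veridifon
  rule 5 (pre-nasal raising): veridifon → veridifun
  ⇒ Kuvikic veridifun

veridifun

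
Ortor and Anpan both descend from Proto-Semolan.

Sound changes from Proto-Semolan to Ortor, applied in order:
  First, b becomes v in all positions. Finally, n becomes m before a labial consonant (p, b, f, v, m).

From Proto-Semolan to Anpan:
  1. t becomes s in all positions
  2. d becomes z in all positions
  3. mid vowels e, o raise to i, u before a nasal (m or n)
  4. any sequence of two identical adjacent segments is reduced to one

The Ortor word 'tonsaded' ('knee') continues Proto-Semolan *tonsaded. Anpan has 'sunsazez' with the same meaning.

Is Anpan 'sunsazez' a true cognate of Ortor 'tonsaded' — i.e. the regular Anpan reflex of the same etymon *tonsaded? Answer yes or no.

Derive the expected Anpan reflex of *tonsaded:
Anpan: *tonsaded > sonsaded > sonsazez > sunsazez  (by unconditioned shift, unconditioned shift, pre-nasal raising)
Anpan 'sunsazez' matches the regular reflex exactly, so the pair is cognate.

yes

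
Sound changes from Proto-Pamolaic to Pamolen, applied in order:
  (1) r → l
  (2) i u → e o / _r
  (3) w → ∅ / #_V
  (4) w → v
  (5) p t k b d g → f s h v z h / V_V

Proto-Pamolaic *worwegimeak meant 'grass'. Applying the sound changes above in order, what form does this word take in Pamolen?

Pamolen: start from *worwegimeak.
  rule 1 (unconditioned shift): worwegimeak → wolwegimeak
  rule 2: no change — wolwegimeak
  rule 3 (glide loss): wolwegimeak → olwegimeak
  rule 4 (unconditioned shift): olwegimeak → olvegimeak
  rule 5 (intervocalic lenition): olvegimeak → olvehimeak
  ⇒ Pamolen olvehimeak

olvehimeak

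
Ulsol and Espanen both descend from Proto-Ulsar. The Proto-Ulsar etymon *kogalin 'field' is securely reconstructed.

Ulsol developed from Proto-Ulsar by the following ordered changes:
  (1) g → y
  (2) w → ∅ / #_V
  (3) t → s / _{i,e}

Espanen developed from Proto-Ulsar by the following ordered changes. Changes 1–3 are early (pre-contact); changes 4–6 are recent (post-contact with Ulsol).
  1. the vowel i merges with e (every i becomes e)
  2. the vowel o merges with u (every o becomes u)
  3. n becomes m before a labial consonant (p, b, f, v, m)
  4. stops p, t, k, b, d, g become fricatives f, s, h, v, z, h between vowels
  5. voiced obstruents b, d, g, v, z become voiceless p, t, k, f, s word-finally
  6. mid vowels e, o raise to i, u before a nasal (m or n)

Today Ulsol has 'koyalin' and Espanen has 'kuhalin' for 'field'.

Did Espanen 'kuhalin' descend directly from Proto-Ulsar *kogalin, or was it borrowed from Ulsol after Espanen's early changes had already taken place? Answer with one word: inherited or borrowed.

If inherited, *kogalin would pass through all of Espanen's changes:
Espanen: start from *kogalin.
  rule 1 (vowel merger): kogalin → kogalen
  rule 2 (vowel merger): kogalen → kugalen
  rule 3: no change — kugalen
  rule 4 (intervocalic lenition): kugalen → kuhalen
  rule 5: no change — kuhalen
  rule 6 (pre-nasal raising): kuhalen → kuhalin
  ⇒ Espanen kuhalin
If borrowed from Ulsol 'koyalin' after the early changes, it would undergo only the recent ones:
  rule 4 (intervocalic lenition): no change (koyalin)
  rule 5 (final devoicing): no change (koyalin)
  rule 6 (pre-nasal raising): no change (koyalin)
  ⇒ as a loan: koyalin
Espanen 'kuhalin' matches the inherited outcome exactly, so it is an inherited cognate, not a loan.

inherited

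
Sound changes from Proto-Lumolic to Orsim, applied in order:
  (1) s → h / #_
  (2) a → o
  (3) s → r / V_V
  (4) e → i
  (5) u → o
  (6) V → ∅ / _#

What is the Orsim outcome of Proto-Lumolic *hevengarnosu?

hivingornor

Orsim: *hevengarnosu > hevengornosu > hevengornoru > hivingornoru > hivingornoro > hivingornor  (by vowel merger, rhotacism, vowel merger, vowel merger, apocope)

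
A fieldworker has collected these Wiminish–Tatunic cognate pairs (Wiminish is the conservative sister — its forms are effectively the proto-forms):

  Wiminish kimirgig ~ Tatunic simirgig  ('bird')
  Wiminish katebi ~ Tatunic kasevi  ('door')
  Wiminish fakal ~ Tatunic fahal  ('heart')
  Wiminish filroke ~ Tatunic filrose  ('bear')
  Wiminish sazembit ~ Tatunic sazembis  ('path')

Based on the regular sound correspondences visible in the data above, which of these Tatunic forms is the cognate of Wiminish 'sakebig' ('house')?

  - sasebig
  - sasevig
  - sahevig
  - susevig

sasevig

filroke ~ filrose — Wiminish k corresponds to Tatunic s between vowels (before a front vowel).
katebi ~ kasevi — Wiminish b corresponds to Tatunic v between vowels (before a front vowel).
Applying these to Wiminish 'sakebig':
  sakebig → sasebig   (k→s between vowels (before a front vowel))
  sasebig → sasevig   (b→v between vowels (before a front vowel))
So the Tatunic cognate is 'sasevig'.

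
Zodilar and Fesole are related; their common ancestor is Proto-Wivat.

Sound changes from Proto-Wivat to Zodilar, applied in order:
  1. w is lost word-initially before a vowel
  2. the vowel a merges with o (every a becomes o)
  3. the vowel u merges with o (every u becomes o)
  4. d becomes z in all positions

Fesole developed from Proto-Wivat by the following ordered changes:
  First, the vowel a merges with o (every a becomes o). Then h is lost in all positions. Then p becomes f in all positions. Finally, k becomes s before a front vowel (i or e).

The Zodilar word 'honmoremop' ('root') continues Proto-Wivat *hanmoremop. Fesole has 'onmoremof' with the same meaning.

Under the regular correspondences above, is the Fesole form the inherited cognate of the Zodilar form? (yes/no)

yes

Derive the expected Fesole reflex of *hanmoremop:
Fesole: *hanmoremop
  hanmoremop → honmoremop   [vowel merger]
  honmoremop → onmoremop   [h-loss]
  onmoremop → onmoremof   [unconditioned shift]
  onmoremof (rule 4 does not apply)
  giving Fesole onmoremof.
Fesole 'onmoremof' matches the regular reflex exactly, so the pair is cognate.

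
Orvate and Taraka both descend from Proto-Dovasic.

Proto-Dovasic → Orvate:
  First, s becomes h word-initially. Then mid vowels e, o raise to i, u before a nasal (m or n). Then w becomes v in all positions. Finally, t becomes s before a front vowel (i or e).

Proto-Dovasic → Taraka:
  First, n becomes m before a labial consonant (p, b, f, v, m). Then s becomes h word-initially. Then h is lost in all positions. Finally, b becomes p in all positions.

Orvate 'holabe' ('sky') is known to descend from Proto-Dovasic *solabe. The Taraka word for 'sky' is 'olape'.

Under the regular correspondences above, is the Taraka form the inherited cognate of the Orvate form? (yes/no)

Derive the expected Taraka reflex of *solabe:
Taraka: *solabe > holabe > olabe > olape  (by debuccalisation, h-loss, unconditioned shift)
Taraka 'olape' matches the regular reflex exactly, so the pair is cognate.

yes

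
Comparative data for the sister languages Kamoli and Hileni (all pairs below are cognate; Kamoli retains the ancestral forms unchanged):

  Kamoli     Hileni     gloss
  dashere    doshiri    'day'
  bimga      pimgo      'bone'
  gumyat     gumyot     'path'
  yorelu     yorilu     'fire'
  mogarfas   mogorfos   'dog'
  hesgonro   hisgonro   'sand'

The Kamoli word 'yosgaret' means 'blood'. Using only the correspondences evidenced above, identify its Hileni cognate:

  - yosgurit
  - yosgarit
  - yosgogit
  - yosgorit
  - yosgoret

yosgorit

mogarfas ~ mogorfos — Kamoli a corresponds to Hileni o after a consonant, before r.
yorelu ~ yorilu, hesgonro ~ hisgonro — Kamoli e corresponds to Hileni i after a consonant, before a consonant other than r, m, n, p, b, f, v.
Applying these to Kamoli 'yosgaret':
  yosgaret → yosgoret   (a→o after a consonant, before r)
  yosgoret → yosgorit   (e→i after a consonant, before a consonant other than r, m, n, p, b, f, v)
So the Hileni cognate is 'yosgorit'.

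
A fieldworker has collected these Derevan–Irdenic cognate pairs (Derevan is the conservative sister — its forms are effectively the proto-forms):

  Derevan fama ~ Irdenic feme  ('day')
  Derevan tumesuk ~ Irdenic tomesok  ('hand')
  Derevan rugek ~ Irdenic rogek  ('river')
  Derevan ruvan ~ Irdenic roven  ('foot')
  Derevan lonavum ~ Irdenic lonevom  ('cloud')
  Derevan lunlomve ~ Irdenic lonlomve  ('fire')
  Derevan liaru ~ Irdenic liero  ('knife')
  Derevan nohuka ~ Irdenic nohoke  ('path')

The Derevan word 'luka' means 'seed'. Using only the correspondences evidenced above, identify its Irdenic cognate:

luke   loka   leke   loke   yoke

tumesuk ~ tomesok, rugek ~ rogek — Derevan u corresponds to Irdenic o after a consonant, before a consonant other than r, m, n, p, b, f, v.
fama ~ feme, nohuka ~ nohoke — Derevan a corresponds to Irdenic e word-finally.
Applying these to Derevan 'luka':
  luka → loka   (u→o after a consonant, before a consonant other than r, m, n, p, b, f, v)
  loka → loke   (a→e word-finally)
So the Irdenic cognate is 'loke'.

loke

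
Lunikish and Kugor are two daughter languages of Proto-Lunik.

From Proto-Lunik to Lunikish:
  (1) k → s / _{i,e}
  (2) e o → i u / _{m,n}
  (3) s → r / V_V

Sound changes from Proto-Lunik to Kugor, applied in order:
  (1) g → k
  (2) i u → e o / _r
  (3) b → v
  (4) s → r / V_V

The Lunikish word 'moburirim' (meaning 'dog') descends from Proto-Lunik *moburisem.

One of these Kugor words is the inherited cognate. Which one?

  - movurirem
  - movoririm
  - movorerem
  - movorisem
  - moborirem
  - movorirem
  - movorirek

movorirem

Kugor: *moburisem
  moburisem (rule 1 does not apply)
  moburisem → moborisem   [pre-rhotic lowering]
  moborisem → movorisem   [unconditioned shift]
  movorisem → movorirem   [rhotacism]
  giving Kugor movorirem.
The other candidates each miss or misapply at least one Kugor change.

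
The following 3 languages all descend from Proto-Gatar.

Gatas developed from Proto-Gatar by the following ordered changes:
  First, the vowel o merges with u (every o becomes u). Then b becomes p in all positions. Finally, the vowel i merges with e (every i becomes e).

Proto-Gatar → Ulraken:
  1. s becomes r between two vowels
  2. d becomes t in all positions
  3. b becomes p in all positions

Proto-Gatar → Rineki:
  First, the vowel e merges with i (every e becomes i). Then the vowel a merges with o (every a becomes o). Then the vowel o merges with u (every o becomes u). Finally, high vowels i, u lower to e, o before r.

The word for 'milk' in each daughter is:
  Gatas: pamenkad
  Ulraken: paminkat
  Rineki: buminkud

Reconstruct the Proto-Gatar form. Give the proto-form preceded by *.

*baminkad

Position 8: Gatas has d, Ulraken has t, Rineki has d. Gatas preserves d here (none of its changes turn any other segment into d), so the proto-segment is *d.
Position 4: Gatas has e, Ulraken has i, Rineki has i. Ulraken preserves i here (none of its changes turn any other segment into i), so the proto-segment is *i.
Continuing position by position gives *baminkad; check it forward:
Gatas: start from *baminkad.
  rule 1: no change — baminkad
  rule 2 (unconditioned shift): baminkad → paminkad
  rule 3 (vowel merger): paminkad → pamenkad
  ⇒ Gatas pamenkad
Ulraken: *baminkad
  baminkad (rule 1 does not apply)
  baminkad → baminkat   [unconditioned shift]
  baminkat → paminkat   [unconditioned shift]
  giving Ulraken paminkat.
Rineki: *baminkad
  baminkad (rule 1 does not apply)
  baminkad → bominkod   [vowel merger]
  bominkod → buminkud   [vowel merger]
  buminkud (rule 4 does not apply)
  giving Rineki buminkud.
Only *baminkad yields all of Gatas pamenkad, Ulraken paminkat, Rineki buminkud.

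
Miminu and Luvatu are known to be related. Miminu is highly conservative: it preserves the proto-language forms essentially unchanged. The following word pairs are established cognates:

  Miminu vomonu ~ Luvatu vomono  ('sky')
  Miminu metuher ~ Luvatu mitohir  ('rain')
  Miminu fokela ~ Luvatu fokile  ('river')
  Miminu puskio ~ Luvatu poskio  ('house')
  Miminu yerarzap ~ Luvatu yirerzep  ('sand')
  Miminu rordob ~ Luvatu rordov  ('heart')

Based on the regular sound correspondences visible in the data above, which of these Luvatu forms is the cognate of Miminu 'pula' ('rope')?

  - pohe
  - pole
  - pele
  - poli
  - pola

pole

metuher ~ mitohir, puskio ~ poskio — Miminu u corresponds to Luvatu o after a consonant, before a consonant other than r, m, n, p, b, f, v.
fokela ~ fokile — Miminu a corresponds to Luvatu e word-finally.
Applying these to Miminu 'pula':
  pula → pola   (u→o after a consonant, before a consonant other than r, m, n, p, b, f, v)
  pola → pole   (a→e word-finally)
So the Luvatu cognate is 'pole'.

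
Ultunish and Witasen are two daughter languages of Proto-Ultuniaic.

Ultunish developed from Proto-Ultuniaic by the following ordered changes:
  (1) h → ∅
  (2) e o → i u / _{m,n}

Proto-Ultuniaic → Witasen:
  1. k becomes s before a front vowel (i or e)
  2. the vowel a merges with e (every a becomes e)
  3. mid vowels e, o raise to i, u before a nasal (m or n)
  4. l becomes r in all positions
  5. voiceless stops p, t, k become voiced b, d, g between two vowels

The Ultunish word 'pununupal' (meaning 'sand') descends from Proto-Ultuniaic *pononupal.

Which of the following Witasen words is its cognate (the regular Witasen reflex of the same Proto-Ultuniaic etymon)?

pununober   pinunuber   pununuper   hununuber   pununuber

pununuber

Witasen: start from *pononupal.
  rule 1: no change — pononupal
  rule 2 (vowel merger): pononupal → pononupel
  rule 3 (pre-nasal raising): pononupel → pununupel
  rule 4 (unconditioned shift): pununupel → pununuper
  rule 5 (intervocalic voicing): pununuper → pununuber
  ⇒ Witasen pununuber
Only 'pununuber' matches the regular Witasen development of *pononupal.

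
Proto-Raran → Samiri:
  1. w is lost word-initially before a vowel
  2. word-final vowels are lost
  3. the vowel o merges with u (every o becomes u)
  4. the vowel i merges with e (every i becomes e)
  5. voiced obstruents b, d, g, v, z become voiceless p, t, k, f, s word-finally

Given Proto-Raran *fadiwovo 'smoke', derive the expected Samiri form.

fadewuf

Samiri: start from *fadiwovo.
  rule 1: no change — fadiwovo
  rule 2 (apocope): fadiwovo → fadiwov
  rule 3 (vowel merger): fadiwov → fadiwuv
  rule 4 (vowel merger): fadiwuv → fadewuv
  rule 5 (final devoicing): fadewuv → fadewuf
  ⇒ Samiri fadewuf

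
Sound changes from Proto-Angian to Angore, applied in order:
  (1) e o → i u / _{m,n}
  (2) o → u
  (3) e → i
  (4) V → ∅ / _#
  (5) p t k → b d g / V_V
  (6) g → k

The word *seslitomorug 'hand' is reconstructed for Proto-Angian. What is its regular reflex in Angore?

sislidumuruk

Angore: *seslitomorug
  seslitomorug → seslitumorug   [pre-nasal raising]
  seslitumorug → seslitumurug   [vowel merger]
  seslitumurug → sislitumurug   [vowel merger]
  sislitumurug (rule 4 does not apply)
  sislitumurug → sislidumurug   [intervocalic voicing]
  sislidumurug → sislidumuruk   [unconditioned shift]
  giving Angore sislidumuruk.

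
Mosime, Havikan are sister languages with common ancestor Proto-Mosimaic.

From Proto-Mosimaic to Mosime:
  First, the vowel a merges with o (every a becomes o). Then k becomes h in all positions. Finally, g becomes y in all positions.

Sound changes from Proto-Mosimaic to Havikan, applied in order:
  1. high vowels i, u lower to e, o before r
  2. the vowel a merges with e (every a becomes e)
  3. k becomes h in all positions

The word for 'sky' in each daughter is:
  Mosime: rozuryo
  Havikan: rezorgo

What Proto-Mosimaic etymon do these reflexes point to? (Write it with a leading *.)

*razurgo

Position 4: Mosime has u, Havikan has o. Mosime preserves u here (none of its changes turn any other segment into u), so the proto-segment is *u.
Position 2: Mosime has o, Havikan has e. Taking the neighbouring segments as reconstructed: Mosime o could go back to *a or *o; Havikan e could go back to *a or *e — the one source consistent with every daughter is *a.
Continuing position by position gives *razurgo; check it forward:
Mosime: start from *razurgo.
  rule 1 (vowel merger): razurgo → rozurgo
  rule 2: no change — rozurgo
  rule 3 (unconditioned shift): rozurgo → rozuryo
  ⇒ Mosime rozuryo
Havikan: *razurgo > razorgo > rezorgo  (by pre-rhotic lowering, vowel merger)
Only *razurgo yields all of Mosime rozuryo, Havikan rezorgo.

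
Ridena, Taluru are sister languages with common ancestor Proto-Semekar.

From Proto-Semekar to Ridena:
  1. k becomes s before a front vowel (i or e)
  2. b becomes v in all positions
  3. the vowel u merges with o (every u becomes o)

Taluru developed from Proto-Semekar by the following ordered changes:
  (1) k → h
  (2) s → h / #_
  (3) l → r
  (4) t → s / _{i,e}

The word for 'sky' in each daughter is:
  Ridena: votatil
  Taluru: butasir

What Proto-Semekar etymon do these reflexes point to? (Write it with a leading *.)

Position 2: Ridena has o, Taluru has u. Taluru preserves u here (none of its changes turn any other segment into u), so the proto-segment is *u.
Position 5: Ridena has t, Taluru has s. Ridena preserves t here (none of its changes turn any other segment into t), so the proto-segment is *t.
Position 7: Ridena has l, Taluru has r. Ridena preserves l here (none of its changes turn any other segment into l), so the proto-segment is *l.
Continuing position by position gives *butatil; check it forward:
Ridena: *butatil > vutatil > votatil  (by unconditioned shift, vowel merger)
Taluru: *butatil
  butatil (rule 1 does not apply)
  butatil (rule 2 does not apply)
  butatil → butatir   [unconditioned shift]
  butatir → butasir   [palatalisation]
  giving Taluru butasir.
*butatil is the unique common source.

*butatil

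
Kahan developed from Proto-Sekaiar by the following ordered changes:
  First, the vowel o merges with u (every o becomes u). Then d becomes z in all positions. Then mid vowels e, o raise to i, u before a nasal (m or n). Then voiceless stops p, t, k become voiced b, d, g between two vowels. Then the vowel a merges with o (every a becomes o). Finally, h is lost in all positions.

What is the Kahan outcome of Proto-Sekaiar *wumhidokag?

Kahan: start from *wumhidokag.
  rule 1 (vowel merger): wumhidokag → wumhidukag
  rule 2 (unconditioned shift): wumhidukag → wumhizukag
  rule 3: no change — wumhizukag
  rule 4 (intervocalic voicing): wumhizukag → wumhizugag
  rule 5 (vowel merger): wumhizugag → wumhizugog
  rule 6 (h-loss): wumhizugog → wumizugog
  ⇒ Kahan wumizugog

wumizugog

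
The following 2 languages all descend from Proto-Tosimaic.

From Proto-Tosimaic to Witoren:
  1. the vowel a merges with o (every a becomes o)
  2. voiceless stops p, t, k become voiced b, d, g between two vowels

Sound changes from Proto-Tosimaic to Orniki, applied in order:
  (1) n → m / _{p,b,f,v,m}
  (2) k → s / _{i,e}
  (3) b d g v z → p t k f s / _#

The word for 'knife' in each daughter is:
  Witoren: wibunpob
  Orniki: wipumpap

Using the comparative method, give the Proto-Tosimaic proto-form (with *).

*wipunpab

Position 8: Witoren has b, Orniki has p. Taking the neighbouring segments as reconstructed: Witoren b can only go back to *b; Orniki p could go back to *p or *b — the one source consistent with every daughter is *b.
Position 3: Witoren has b, Orniki has p. Taking the neighbouring segments as reconstructed: Witoren b could go back to *p or *b; Orniki p can only go back to *p — the one source consistent with every daughter is *p.
Verify the candidate proto-form against each daughter:
Witoren: *wipunpab > wipunpob > wibunpob  (by vowel merger, intervocalic voicing)
Orniki: *wipunpab
  wipunpab → wipumpab   [nasal place assimilation]
  wipumpab (rule 2 does not apply)
  wipumpab → wipumpap   [final devoicing]
  giving Orniki wipumpap.
No other proto-form is consistent with every reflex, so the reconstruction is *wipunpab.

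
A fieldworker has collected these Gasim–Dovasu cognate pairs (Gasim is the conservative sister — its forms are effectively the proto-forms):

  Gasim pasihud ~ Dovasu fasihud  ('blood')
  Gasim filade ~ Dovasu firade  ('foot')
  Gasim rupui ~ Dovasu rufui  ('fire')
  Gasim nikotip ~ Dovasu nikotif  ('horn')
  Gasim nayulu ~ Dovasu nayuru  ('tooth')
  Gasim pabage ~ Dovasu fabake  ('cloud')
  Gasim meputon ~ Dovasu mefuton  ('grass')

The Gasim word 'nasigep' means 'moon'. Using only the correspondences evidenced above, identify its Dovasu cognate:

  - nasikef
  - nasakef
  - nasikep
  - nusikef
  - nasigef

pabage ~ fabake — Gasim g corresponds to Dovasu k between vowels (before a front vowel).
nikotip ~ nikotif — Gasim p corresponds to Dovasu f word-finally.
Applying these to Gasim 'nasigep':
  nasigep → nasikep   (g→k between vowels (before a front vowel))
  nasikep → nasikef   (p→f word-finally)
So the Dovasu cognate is 'nasikef'.

nasikef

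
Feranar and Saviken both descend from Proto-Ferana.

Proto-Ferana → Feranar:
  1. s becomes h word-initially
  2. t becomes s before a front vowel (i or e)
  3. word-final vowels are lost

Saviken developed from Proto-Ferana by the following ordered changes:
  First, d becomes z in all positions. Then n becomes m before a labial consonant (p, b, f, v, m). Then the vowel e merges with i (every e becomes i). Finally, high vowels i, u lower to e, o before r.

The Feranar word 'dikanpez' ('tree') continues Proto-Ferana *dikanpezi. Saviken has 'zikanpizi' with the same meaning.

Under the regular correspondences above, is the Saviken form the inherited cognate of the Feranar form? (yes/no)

Derive the expected Saviken reflex of *dikanpezi:
Saviken: *dikanpezi > zikanpezi > zikampezi > zikampizi  (by unconditioned shift, nasal place assimilation, vowel merger)
The regular Saviken reflex would be 'zikampizi', but the attested form is 'zikanpizi'. The correspondence is irregular, so they are not cognates (the Saviken form has a different source).

no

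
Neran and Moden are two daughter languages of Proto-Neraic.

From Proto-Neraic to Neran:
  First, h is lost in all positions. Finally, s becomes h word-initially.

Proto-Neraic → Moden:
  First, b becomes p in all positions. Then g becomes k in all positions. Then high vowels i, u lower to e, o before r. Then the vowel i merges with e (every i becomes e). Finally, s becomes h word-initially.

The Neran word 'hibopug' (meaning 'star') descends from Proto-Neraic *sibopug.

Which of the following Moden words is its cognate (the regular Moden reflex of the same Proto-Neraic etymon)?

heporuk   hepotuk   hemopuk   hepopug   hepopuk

Moden: start from *sibopug.
  rule 1 (unconditioned shift): sibopug → sipopug
  rule 2 (unconditioned shift): sipopug → sipopuk
  rule 3: no change — sipopuk
  rule 4 (vowel merger): sipopuk → sepopuk
  rule 5 (debuccalisation): sepopuk → hepopuk
  ⇒ Moden hepopuk
Only 'hepopuk' matches the regular Moden development of *sibopug.

hepopuk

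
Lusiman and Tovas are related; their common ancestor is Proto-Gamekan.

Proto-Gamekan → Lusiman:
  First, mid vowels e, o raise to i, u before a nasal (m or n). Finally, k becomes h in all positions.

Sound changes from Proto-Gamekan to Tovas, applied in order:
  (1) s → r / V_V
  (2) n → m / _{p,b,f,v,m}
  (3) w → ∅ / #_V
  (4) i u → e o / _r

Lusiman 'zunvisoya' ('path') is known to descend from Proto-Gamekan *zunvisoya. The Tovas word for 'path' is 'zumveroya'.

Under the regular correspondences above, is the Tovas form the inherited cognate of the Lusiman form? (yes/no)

Derive the expected Tovas reflex of *zunvisoya:
Tovas: *zunvisoya
  zunvisoya → zunviroya   [rhotacism]
  zunviroya → zumviroya   [nasal place assimilation]
  zumviroya (rule 3 does not apply)
  zumviroya → zumveroya   [pre-rhotic lowering]
  giving Tovas zumveroya.
Tovas 'zumveroya' matches the regular reflex exactly, so the pair is cognate.

yes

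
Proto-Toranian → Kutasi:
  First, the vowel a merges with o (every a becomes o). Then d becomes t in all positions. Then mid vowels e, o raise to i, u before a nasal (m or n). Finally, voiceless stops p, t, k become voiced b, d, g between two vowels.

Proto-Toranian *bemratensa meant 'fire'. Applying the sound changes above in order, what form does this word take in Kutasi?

Kutasi: *bemratensa > bemrotenso > bimrotinso > bimrodinso  (by vowel merger, pre-nasal raising, intervocalic voicing)

bimrodinso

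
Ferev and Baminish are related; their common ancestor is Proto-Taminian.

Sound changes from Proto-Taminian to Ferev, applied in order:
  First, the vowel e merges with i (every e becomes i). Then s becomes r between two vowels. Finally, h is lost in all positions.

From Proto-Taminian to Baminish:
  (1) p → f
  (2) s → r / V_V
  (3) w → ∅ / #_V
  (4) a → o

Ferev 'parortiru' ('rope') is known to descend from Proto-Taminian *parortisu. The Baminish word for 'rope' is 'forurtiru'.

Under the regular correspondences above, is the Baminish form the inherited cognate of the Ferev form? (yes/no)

no

Derive the expected Baminish reflex of *parortisu:
Baminish: *parortisu
  parortisu → farortisu   [unconditioned shift]
  farortisu → farortiru   [rhotacism]
  farortiru (rule 3 does not apply)
  farortiru → forortiru   [vowel merger]
  giving Baminish forortiru.
The regular Baminish reflex would be 'forortiru', but the attested form is 'forurtiru'. The correspondence is irregular, so they are not cognates (the Baminish form has a different source).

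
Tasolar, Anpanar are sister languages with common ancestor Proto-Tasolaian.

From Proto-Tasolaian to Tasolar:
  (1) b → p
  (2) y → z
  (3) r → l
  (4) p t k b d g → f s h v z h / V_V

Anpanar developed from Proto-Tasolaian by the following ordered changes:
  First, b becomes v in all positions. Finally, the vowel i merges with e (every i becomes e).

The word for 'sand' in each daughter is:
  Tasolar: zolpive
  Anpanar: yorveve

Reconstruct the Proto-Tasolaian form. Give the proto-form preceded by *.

Position 1: Tasolar has z, Anpanar has y. Anpanar preserves y here (none of its changes turn any other segment into y), so the proto-segment is *y.
Position 5: Tasolar has i, Anpanar has e. Tasolar preserves i here (none of its changes turn any other segment into i), so the proto-segment is *i.
Position 3: Tasolar has l, Anpanar has r. Anpanar preserves r here (none of its changes turn any other segment into r), so the proto-segment is *r.
This points to *yorbive. Verify forward in each daughter:
Tasolar: start from *yorbive.
  rule 1 (unconditioned shift): yorbive → yorpive
  rule 2 (unconditioned shift): yorpive → zorpive
  rule 3 (unconditioned shift): zorpive → zolpive
  rule 4: no change — zolpive
  ⇒ Tasolar zolpive
Anpanar: start from *yorbive.
  rule 1 (unconditioned shift): yorbive → yorvive
  rule 2 (vowel merger): yorvive → yorveve
  ⇒ Anpanar yorveve
*yorbive is the unique common source.

*yorbive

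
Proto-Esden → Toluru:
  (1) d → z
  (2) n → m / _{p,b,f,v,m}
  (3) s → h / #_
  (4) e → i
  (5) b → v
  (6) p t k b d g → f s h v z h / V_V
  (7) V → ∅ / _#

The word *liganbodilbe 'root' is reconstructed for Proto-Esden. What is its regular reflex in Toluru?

Toluru: *liganbodilbe
  liganbodilbe → liganbozilbe   [unconditioned shift]
  liganbozilbe → ligambozilbe   [nasal place assimilation]
  ligambozilbe (rule 3 does not apply)
  ligambozilbe → ligambozilbi   [vowel merger]
  ligambozilbi → ligamvozilvi   [unconditioned shift]
  ligamvozilvi → lihamvozilvi   [intervocalic lenition]
  lihamvozilvi → lihamvozilv   [apocope]
  giving Toluru lihamvozilv.

lihamvozilv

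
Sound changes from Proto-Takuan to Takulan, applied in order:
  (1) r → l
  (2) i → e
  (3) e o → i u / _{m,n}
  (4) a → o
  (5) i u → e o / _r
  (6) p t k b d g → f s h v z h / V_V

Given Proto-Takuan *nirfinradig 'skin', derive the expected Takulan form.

nelfinlozeg

Takulan: *nirfinradig > nilfinladig > nelfenladeg > nelfinladeg > nelfinlodeg > nelfinlozeg  (by unconditioned shift, vowel merger, pre-nasal raising, vowel merger, intervocalic lenition)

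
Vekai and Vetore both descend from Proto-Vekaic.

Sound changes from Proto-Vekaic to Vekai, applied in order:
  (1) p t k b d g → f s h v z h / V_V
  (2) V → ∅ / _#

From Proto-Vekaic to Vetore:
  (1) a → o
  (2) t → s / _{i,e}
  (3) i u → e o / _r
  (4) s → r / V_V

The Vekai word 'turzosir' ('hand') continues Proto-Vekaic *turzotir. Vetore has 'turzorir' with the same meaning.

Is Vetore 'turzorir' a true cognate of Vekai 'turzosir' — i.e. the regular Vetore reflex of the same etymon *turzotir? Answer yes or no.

no

Derive the expected Vetore reflex of *turzotir:
Vetore: *turzotir
  turzotir (rule 1 does not apply)
  turzotir → turzosir   [palatalisation]
  turzosir → torzoser   [pre-rhotic lowering]
  torzoser → torzorer   [rhotacism]
  giving Vetore torzorer.
The regular Vetore reflex would be 'torzorer', but the attested form is 'turzorir'. The correspondence is irregular, so they are not cognates (the Vetore form has a different source).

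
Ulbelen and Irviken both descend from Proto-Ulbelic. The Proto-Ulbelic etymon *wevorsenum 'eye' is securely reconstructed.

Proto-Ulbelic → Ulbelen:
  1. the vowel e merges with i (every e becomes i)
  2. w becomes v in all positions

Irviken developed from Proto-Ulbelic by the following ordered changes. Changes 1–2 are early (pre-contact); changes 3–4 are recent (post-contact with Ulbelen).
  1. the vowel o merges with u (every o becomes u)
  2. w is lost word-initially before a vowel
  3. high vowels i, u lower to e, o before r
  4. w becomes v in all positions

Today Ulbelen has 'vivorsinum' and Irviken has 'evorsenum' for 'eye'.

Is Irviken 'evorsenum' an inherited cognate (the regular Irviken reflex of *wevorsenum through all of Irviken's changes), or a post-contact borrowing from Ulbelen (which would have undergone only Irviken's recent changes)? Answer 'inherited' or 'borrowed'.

inherited

If inherited, *wevorsenum would pass through all of Irviken's changes:
Irviken: *wevorsenum
  wevorsenum → wevursenum   [vowel merger]
  wevursenum → evursenum   [glide loss]
  evursenum → evorsenum   [pre-rhotic lowering]
  evorsenum (rule 4 does not apply)
  giving Irviken evorsenum.
If borrowed from Ulbelen 'vivorsinum' after the early changes, it would undergo only the recent ones:
  rule 3 (pre-rhotic lowering): no change (vivorsinum)
  rule 4 (unconditioned shift): no change (vivorsinum)
  ⇒ as a loan: vivorsinum
Irviken 'evorsenum' matches the inherited outcome exactly, so it is an inherited cognate, not a loan.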